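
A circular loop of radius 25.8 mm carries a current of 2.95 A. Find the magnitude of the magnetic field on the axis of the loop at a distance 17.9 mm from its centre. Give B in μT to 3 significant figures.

B ≈ 39.8 μT

On the axis of a circular loop, B = μ₀IR² / [2(R²+z²)^(3/2)].
R² + z² = (0.0258)² + (0.0179)² = 0.0009861 m², and (R²+z²)^(3/2) = 3.10×10⁻⁵ m³.
B = (4π×10⁻⁷ × 2.95 × 0.0006656) / (2 × 3.10×10⁻⁵) = 3.98×10⁻⁵ T.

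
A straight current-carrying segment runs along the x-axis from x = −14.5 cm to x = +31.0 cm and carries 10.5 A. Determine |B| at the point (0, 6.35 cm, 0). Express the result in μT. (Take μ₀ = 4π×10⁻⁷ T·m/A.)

For a finite straight segment, B = (μ₀I/4πd)(sinθ₁ + sinθ₂), where θ₁, θ₂ are the angles from the perpendicular to each end.
The perpendicular distance is d = 0.0635 m; the end-offsets along the wire are a = 0.145 m and b = 0.31 m.
sinθ₁ = 0.145/√(0.145²+0.0635²) = 0.9160; sinθ₂ = 0.31/√(0.31²+0.0635²) = 0.9797.
B = (4π×10⁻⁷ × 10.5) / (4π × 0.0635) × (0.9160 + 0.9797) = 3.13×10⁻⁵ T.

B ≈ 31.3 μT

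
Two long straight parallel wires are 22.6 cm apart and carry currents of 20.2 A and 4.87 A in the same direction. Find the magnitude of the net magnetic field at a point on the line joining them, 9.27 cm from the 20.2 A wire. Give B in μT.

B ≈ 36.3 μT

Each long wire gives B = μ₀I/(2πd). Distances are d₁ = 0.0927 m and d₂ = 0.1333 m.
B₁ = 4.36×10⁻⁵ T, B₂ = 7.31×10⁻⁶ T.
Between parallel currents the two contributions point in opposite directions, so they subtract. B = |B₁ − B₂| = |4.36×10⁻⁵ − 7.31×10⁻⁶| = 3.63×10⁻⁵ T.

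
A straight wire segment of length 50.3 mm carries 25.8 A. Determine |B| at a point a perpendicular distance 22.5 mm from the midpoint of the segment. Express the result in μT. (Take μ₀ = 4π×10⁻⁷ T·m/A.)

B ≈ 171 μT

For a finite straight segment, B = (μ₀I/4πd)(sinθ₁ + sinθ₂), where θ₁, θ₂ are the angles from the perpendicular to each end.
The perpendicular from the point meets the wire at its midpoint, so each end is L/2 = 0.02515 m away along the wire.
sinθ₁ = 0.02515/√(0.02515²+0.0225²) = 0.7453; sinθ₂ = 0.02515/√(0.02515²+0.0225²) = 0.7453.
B = (4π×10⁻⁷ × 25.8) / (4π × 0.0225) × (0.7453 + 0.7453) = 1.71×10⁻⁴ T.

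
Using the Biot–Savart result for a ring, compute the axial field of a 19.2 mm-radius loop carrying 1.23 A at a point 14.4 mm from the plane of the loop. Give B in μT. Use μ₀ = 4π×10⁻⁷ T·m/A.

B ≈ 20.6 μT

On the axis of a circular loop, B = μ₀IR² / [2(R²+z²)^(3/2)].
R² + z² = (0.0192)² + (0.0144)² = 0.000576 m², and (R²+z²)^(3/2) = 1.38×10⁻⁵ m³.
B = (4π×10⁻⁷ × 1.23 × 0.0003686) / (2 × 1.38×10⁻⁵) = 2.06×10⁻⁵ T.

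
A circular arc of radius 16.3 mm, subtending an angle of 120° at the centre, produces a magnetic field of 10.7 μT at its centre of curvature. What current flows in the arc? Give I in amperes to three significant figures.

I ≈ 0.833 A

For a circular arc, B = μ₀Iφ/(4πR) with φ in radians; here φ = 2.094 rad.
So I = 4πRB/(μ₀φ) = 4π × 0.0163 × 1.07×10⁻⁵ / (4π×10⁻⁷ × 2.094) = 0.833 A.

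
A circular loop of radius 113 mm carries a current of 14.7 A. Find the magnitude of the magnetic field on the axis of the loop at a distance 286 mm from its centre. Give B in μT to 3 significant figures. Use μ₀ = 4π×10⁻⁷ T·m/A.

On the axis of a circular loop, B = μ₀IR² / [2(R²+z²)^(3/2)].
R² + z² = (0.113)² + (0.286)² = 0.09457 m², and (R²+z²)^(3/2) = 2.91×10⁻² m³.
B = (4π×10⁻⁷ × 14.7 × 0.01277) / (2 × 2.91×10⁻²) = 4.06×10⁻⁶ T.

B ≈ 4.06 μT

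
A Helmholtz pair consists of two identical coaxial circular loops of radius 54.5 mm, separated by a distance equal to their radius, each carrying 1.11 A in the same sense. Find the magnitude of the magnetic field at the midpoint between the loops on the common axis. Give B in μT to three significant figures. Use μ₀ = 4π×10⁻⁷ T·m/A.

Each loop contributes B = μ₀IR²/[2(R²+z²)^(3/2)] on the axis, with z measured from that loop.
Loop 1 (z = 0.02725 m): B₁ = 9.16×10⁻⁶ T. Loop 2 (z = 0.02725 m): B₂ = 9.16×10⁻⁶ T.
The fields add: B = B₁ + B₂ = 1.83×10⁻⁵ T.

B ≈ 18.3 μT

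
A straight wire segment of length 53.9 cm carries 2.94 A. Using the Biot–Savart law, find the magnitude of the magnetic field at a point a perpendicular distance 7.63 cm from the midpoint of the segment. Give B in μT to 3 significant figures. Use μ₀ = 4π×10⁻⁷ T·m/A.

For a finite straight segment, B = (μ₀I/4πd)(sinθ₁ + sinθ₂), where θ₁, θ₂ are the angles from the perpendicular to each end.
The perpendicular from the point meets the wire at its midpoint, so each end is L/2 = 0.2695 m away along the wire.
sinθ₁ = 0.2695/√(0.2695²+0.0763²) = 0.9622; sinθ₂ = 0.2695/√(0.2695²+0.0763²) = 0.9622.
B = (4π×10⁻⁷ × 2.94) / (4π × 0.0763) × (0.9622 + 0.9622) = 7.41×10⁻⁶ T.

B ≈ 7.41 μT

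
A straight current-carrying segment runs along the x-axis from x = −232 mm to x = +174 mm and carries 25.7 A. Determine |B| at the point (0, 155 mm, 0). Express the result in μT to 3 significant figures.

B ≈ 26.2 μT

For a finite straight segment, B = (μ₀I/4πd)(sinθ₁ + sinθ₂), where θ₁, θ₂ are the angles from the perpendicular to each end.
The perpendicular distance is d = 0.155 m; the end-offsets along the wire are a = 0.232 m and b = 0.174 m.
sinθ₁ = 0.232/√(0.232²+0.155²) = 0.8315; sinθ₂ = 0.174/√(0.174²+0.155²) = 0.7467.
B = (4π×10⁻⁷ × 25.7) / (4π × 0.155) × (0.8315 + 0.7467) = 2.62×10⁻⁵ T.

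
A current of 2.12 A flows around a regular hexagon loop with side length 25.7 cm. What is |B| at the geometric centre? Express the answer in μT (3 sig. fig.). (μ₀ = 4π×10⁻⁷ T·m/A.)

Each side is a finite straight segment at perpendicular distance d = a/(2 tan(π/6)) = 0.2226 m from the centre, with end-angles ±π/6.
One side contributes B₁ = (μ₀I/4πd)·2 sin(π/6) = 9.53×10⁻⁷ T.
All 6 sides add in the same direction: B = 6 × 9.53×10⁻⁷ = 5.72×10⁻⁶ T.

B ≈ 5.72 μT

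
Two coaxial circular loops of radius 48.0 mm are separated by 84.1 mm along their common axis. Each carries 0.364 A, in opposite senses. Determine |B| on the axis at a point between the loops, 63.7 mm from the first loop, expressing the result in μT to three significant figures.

Each loop contributes B = μ₀IR²/[2(R²+z²)^(3/2)] on the axis, with z measured from that loop.
Loop 1 (z = 0.0637 m): B₁ = 1.04×10⁻⁶ T. Loop 2 (z = 0.0204 m): B₂ = 3.71×10⁻⁶ T.
The fields oppose: B = |B₁ − B₂| = 2.68×10⁻⁶ T.

B ≈ 2.68 μT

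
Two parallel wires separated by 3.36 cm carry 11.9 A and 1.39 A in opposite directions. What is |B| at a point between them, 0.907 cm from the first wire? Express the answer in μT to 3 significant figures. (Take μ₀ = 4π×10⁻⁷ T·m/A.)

Each long wire gives B = μ₀I/(2πd). Distances are d₁ = 0.00907 m and d₂ = 0.02453 m.
B₁ = 2.62×10⁻⁴ T, B₂ = 1.13×10⁻⁵ T.
Between antiparallel currents both contributions point the same way, so they add. B = B₁ + B₂ = 2.62×10⁻⁴ + 1.13×10⁻⁵ = 2.74×10⁻⁴ T.

B ≈ 274 μT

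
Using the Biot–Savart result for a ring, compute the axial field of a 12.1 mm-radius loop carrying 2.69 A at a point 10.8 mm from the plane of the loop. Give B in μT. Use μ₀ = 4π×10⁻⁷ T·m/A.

On the axis of a circular loop, B = μ₀IR² / [2(R²+z²)^(3/2)].
R² + z² = (0.0121)² + (0.0108)² = 0.0002631 m², and (R²+z²)^(3/2) = 4.27×10⁻⁶ m³.
B = (4π×10⁻⁷ × 2.69 × 0.0001464) / (2 × 4.27×10⁻⁶) = 5.80×10⁻⁵ T.

B ≈ 58.0 μT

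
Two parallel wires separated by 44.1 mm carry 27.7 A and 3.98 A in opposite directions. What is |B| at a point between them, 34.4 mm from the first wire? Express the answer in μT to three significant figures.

B ≈ 243 μT

Each long wire gives B = μ₀I/(2πd). Distances are d₁ = 0.0344 m and d₂ = 0.0097 m.
B₁ = 1.61×10⁻⁴ T, B₂ = 8.21×10⁻⁵ T.
Between antiparallel currents both contributions point the same way, so they add. B = B₁ + B₂ = 1.61×10⁻⁴ + 8.21×10⁻⁵ = 2.43×10⁻⁴ T.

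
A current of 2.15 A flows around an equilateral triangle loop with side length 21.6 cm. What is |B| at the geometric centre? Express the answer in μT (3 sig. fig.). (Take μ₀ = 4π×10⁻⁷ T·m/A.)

Each side is a finite straight segment at perpendicular distance d = a/(2 tan(π/3)) = 0.06235 m from the centre, with end-angles ±π/3.
One side contributes B₁ = (μ₀I/4πd)·2 sin(π/3) = 5.97×10⁻⁶ T.
All 3 sides add in the same direction: B = 3 × 5.97×10⁻⁶ = 1.79×10⁻⁵ T.

B ≈ 17.9 μT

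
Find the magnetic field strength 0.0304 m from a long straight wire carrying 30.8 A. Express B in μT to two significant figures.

B ≈ 200 μT

For an infinitely long straight wire, B = μ₀I/(2πd).
B = (4π×10⁻⁷ × 30.8) / (2π × 0.0304) = 2.03×10⁻⁴ T.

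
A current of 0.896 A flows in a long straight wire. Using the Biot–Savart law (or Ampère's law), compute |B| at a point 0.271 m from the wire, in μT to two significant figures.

For an infinitely long straight wire, B = μ₀I/(2πd).
B = (4π×10⁻⁷ × 0.896) / (2π × 0.271) = 6.61×10⁻⁷ T.

B ≈ 0.66 μT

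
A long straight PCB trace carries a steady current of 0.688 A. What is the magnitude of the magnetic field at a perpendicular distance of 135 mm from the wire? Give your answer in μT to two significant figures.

B ≈ 1.0 μT

For an infinitely long straight wire, B = μ₀I/(2πd).
B = (4π×10⁻⁷ × 0.688) / (2π × 0.135) = 1.02×10⁻⁶ T.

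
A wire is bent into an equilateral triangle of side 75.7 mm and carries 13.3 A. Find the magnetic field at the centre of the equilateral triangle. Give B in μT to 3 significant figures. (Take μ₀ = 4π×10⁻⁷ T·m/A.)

B ≈ 316 μT

Each side is a finite straight segment at perpendicular distance d = a/(2 tan(π/3)) = 0.02185 m from the centre, with end-angles ±π/3.
One side contributes B₁ = (μ₀I/4πd)·2 sin(π/3) = 1.05×10⁻⁴ T.
All 3 sides add in the same direction: B = 3 × 1.05×10⁻⁴ = 3.16×10⁻⁴ T.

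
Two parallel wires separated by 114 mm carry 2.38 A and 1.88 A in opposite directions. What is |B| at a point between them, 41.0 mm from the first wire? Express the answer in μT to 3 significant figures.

B ≈ 16.8 μT

Each long wire gives B = μ₀I/(2πd). Distances are d₁ = 0.041 m and d₂ = 0.073 m.
B₁ = 1.16×10⁻⁵ T, B₂ = 5.15×10⁻⁶ T.
Between antiparallel currents both contributions point the same way, so they add. B = B₁ + B₂ = 1.16×10⁻⁵ + 5.15×10⁻⁶ = 1.68×10⁻⁵ T.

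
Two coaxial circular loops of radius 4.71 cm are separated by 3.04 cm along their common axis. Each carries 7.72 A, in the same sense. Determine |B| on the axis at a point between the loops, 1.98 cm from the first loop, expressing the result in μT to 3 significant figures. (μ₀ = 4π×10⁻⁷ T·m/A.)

B ≈ 176 μT

Each loop contributes B = μ₀IR²/[2(R²+z²)^(3/2)] on the axis, with z measured from that loop.
Loop 1 (z = 0.0198 m): B₁ = 8.07×10⁻⁵ T. Loop 2 (z = 0.0106 m): B₂ = 9.56×10⁻⁵ T.
The fields add: B = B₁ + B₂ = 1.76×10⁻⁴ T.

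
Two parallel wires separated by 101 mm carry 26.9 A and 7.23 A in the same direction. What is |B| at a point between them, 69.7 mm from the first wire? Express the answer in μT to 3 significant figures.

B ≈ 31.0 μT

Each long wire gives B = μ₀I/(2πd). Distances are d₁ = 0.0697 m and d₂ = 0.0313 m.
B₁ = 7.72×10⁻⁵ T, B₂ = 4.62×10⁻⁵ T.
Between parallel currents the two contributions point in opposite directions, so they subtract. B = |B₁ − B₂| = |7.72×10⁻⁵ − 4.62×10⁻⁵| = 3.10×10⁻⁵ T.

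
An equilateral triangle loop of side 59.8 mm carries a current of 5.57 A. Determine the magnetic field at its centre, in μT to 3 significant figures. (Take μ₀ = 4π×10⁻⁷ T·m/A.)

Each side is a finite straight segment at perpendicular distance d = a/(2 tan(π/3)) = 0.01726 m from the centre, with end-angles ±π/3.
One side contributes B₁ = (μ₀I/4πd)·2 sin(π/3) = 5.59×10⁻⁵ T.
All 3 sides add in the same direction: B = 3 × 5.59×10⁻⁵ = 1.68×10⁻⁴ T.

B ≈ 168 μT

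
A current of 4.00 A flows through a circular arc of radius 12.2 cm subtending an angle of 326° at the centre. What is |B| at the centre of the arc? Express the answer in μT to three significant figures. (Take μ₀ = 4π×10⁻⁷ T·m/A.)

B ≈ 18.7 μT

The Biot–Savart field of a circular arc at its centre is B = μ₀Iφ/(4πR), with φ = 5.69 rad.
B = (4π×10⁻⁷ × 4.00 × 5.69) / (4π × 0.122) = 1.87×10⁻⁵ T.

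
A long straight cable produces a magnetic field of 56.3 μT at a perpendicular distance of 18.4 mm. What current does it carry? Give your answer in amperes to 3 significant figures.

I ≈ 5.18 A

For a long straight wire B = μ₀I/(2πd), so I = 2πdB/μ₀.
I = 2π × 0.0184 × 5.63×10⁻⁵ / (4π×10⁻⁷) = 5.18 A.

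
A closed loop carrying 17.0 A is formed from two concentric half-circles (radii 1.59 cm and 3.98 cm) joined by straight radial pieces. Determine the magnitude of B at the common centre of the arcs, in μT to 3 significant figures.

The radial connectors point toward the centre, so dl × r̂ = 0 and they contribute nothing.
Each semicircle gives μ₀I/(4R): inner arc 3.36×10⁻⁴ T, outer arc 1.34×10⁻⁴ T.
The two arcs carry current in opposite angular senses, so their fields oppose: B = |3.36×10⁻⁴ − 1.34×10⁻⁴| = 2.02×10⁻⁴ T.

B ≈ 202 μT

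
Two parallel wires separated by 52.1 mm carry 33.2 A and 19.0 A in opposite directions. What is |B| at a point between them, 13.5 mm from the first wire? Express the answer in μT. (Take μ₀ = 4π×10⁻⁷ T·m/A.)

B ≈ 590 μT

Each long wire gives B = μ₀I/(2πd). Distances are d₁ = 0.0135 m and d₂ = 0.0386 m.
B₁ = 4.92×10⁻⁴ T, B₂ = 9.84×10⁻⁵ T.
Between antiparallel currents both contributions point the same way, so they add. B = B₁ + B₂ = 4.92×10⁻⁴ + 9.84×10⁻⁵ = 5.90×10⁻⁴ T.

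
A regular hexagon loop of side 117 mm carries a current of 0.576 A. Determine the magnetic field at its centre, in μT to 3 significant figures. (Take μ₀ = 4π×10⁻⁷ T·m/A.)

B ≈ 3.41 μT

Each side is a finite straight segment at perpendicular distance d = a/(2 tan(π/6)) = 0.1013 m from the centre, with end-angles ±π/6.
One side contributes B₁ = (μ₀I/4πd)·2 sin(π/6) = 5.68×10⁻⁷ T.
All 6 sides add in the same direction: B = 6 × 5.68×10⁻⁷ = 3.41×10⁻⁶ T.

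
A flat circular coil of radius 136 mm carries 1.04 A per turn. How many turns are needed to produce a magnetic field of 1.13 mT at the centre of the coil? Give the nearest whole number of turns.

For an N-turn coil, B = Nμ₀I/(2R). A single turn gives B₁ = 4.80×10⁻⁶ T with R = 0.136 m.
N = B/B₁ = 1.13×10⁻³ / 4.80×10⁻⁶ = 235.18.

N = 235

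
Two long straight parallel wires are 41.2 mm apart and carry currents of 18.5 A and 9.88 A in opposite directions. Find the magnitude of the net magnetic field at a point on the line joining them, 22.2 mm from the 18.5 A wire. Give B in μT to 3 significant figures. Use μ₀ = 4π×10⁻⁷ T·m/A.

Each long wire gives B = μ₀I/(2πd). Distances are d₁ = 0.0222 m and d₂ = 0.019 m.
B₁ = 1.67×10⁻⁴ T, B₂ = 1.04×10⁻⁴ T.
Between antiparallel currents both contributions point the same way, so they add. B = B₁ + B₂ = 1.67×10⁻⁴ + 1.04×10⁻⁴ = 2.71×10⁻⁴ T.

B ≈ 271 μT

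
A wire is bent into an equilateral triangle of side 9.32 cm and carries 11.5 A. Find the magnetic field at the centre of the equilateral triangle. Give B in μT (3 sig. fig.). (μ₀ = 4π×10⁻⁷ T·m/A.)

B ≈ 222 μT

Each side is a finite straight segment at perpendicular distance d = a/(2 tan(π/3)) = 0.0269 m from the centre, with end-angles ±π/3.
One side contributes B₁ = (μ₀I/4πd)·2 sin(π/3) = 7.40×10⁻⁵ T.
All 3 sides add in the same direction: B = 3 × 7.40×10⁻⁵ = 2.22×10⁻⁴ T.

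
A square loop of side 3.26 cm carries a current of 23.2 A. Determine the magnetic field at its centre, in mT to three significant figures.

Each side is a finite straight segment at perpendicular distance d = a/(2 tan(π/4)) = 0.0163 m from the centre, with end-angles ±π/4.
One side contributes B₁ = (μ₀I/4πd)·2 sin(π/4) = 2.01×10⁻⁴ T.
All 4 sides add in the same direction: B = 4 × 2.01×10⁻⁴ = 8.05×10⁻⁴ T.

B ≈ 0.805 mT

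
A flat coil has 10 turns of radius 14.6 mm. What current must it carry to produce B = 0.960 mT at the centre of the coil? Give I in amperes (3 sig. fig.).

For an N-turn coil, B = Nμ₀I/(2R) with R = 0.0146 m, so I = 2RB/(Nμ₀) = 2 × 0.0146 × 9.60×10⁻⁴ / (10 × 4π×10⁻⁷) = 2.23 A.

I ≈ 2.23 A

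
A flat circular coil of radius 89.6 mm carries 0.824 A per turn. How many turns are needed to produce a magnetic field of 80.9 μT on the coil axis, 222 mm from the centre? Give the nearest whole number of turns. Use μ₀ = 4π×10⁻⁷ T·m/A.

For an N-turn coil, B = Nμ₀IR²/[2(R²+z²)^(3/2)]. A single turn gives B₁ = 3.03×10⁻⁷ T with R = 0.0896 m, z = 0.222 m.
N = B/B₁ = 8.09×10⁻⁵ / 3.03×10⁻⁷ = 267.05.

N = 267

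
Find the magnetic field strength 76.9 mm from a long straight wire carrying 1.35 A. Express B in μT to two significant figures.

For an infinitely long straight wire, B = μ₀I/(2πd).
B = (4π×10⁻⁷ × 1.35) / (2π × 0.0769) = 3.51×10⁻⁶ T.

B ≈ 3.5 μT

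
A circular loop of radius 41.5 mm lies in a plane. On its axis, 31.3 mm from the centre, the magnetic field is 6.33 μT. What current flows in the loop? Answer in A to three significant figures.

On the axis of a loop, B = μ₀IR²/[2(R²+z²)^(3/2)], so I = 2B(R²+z²)^(3/2)/(μ₀R²).
R² + z² = 0.001722 + 0.0009797 = 0.002702 m²; raised to 3/2 gives 1.40×10⁻⁴ m³.
I = 2 × 6.33×10⁻⁶ × 1.40×10⁻⁴ / (1.26×10⁻⁶ × 0.001722) = 0.822 A.

I ≈ 0.822 A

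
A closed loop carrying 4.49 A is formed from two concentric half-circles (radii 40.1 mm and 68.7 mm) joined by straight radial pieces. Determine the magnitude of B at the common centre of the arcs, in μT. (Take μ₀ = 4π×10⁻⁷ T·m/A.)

The radial connectors point toward the centre, so dl × r̂ = 0 and they contribute nothing.
Each semicircle gives μ₀I/(4R): inner arc 3.52×10⁻⁵ T, outer arc 2.05×10⁻⁵ T.
The two arcs carry current in opposite angular senses, so their fields oppose: B = |3.52×10⁻⁵ − 2.05×10⁻⁵| = 1.46×10⁻⁵ T.

B ≈ 14.6 μT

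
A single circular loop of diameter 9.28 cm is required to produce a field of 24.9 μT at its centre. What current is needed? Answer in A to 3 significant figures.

At the centre of a circular loop B = μ₀I/(2R), so I = 2RB/μ₀.
With R = 0.0464 m, I = 2 × 0.0464 × 2.49×10⁻⁵ / (4π×10⁻⁷) = 1.84 A.

I ≈ 1.84 A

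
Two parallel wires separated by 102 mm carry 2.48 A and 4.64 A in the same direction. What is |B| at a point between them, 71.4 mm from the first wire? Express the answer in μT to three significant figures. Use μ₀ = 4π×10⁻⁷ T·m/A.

B ≈ 23.4 μT

Each long wire gives B = μ₀I/(2πd). Distances are d₁ = 0.0714 m and d₂ = 0.0306 m.
B₁ = 6.95×10⁻⁶ T, B₂ = 3.03×10⁻⁵ T.
Between parallel currents the two contributions point in opposite directions, so they subtract. B = |B₁ − B₂| = |6.95×10⁻⁶ − 3.03×10⁻⁵| = 2.34×10⁻⁵ T.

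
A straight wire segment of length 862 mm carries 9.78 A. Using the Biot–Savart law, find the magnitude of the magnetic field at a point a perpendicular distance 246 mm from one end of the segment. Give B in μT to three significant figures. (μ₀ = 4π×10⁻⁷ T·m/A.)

B ≈ 3.82 μT

For a finite straight segment, B = (μ₀I/4πd)(sinθ₁ + sinθ₂), where θ₁, θ₂ are the angles from the perpendicular to each end.
The perpendicular foot is at one end, so the two end-offsets along the wire are 0 and L = 0.862 m.
sinθ₁ = 0/√(0²+0.246²) = 0.0000; sinθ₂ = 0.862/√(0.862²+0.246²) = 0.9616.
B = (4π×10⁻⁷ × 9.78) / (4π × 0.246) × (0.0000 + 0.9616) = 3.82×10⁻⁶ T.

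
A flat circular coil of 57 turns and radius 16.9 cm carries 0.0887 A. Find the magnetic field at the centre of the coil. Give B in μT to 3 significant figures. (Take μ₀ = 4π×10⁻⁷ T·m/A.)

B ≈ 18.8 μT

For an N-turn flat coil, B = Nμ₀I/(2R) with R = 0.169 m.
B = 57 × 3.30×10⁻⁷ T = 1.88×10⁻⁵ T.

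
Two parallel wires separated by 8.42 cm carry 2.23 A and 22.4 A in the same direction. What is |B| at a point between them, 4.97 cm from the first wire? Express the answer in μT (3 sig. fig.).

B ≈ 121 μT

Each long wire gives B = μ₀I/(2πd). Distances are d₁ = 0.0497 m and d₂ = 0.0345 m.
B₁ = 8.97×10⁻⁶ T, B₂ = 1.30×10⁻⁴ T.
Between parallel currents the two contributions point in opposite directions, so they subtract. B = |B₁ − B₂| = |8.97×10⁻⁶ − 1.30×10⁻⁴| = 1.21×10⁻⁴ T.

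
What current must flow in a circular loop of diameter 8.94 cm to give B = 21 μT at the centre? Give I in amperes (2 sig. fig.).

At the centre of a circular loop B = μ₀I/(2R), so I = 2RB/μ₀.
With R = 0.0447 m, I = 2 × 0.0447 × 2.10×10⁻⁵ / (4π×10⁻⁷) = 1.49 A.

I ≈ 1.5 A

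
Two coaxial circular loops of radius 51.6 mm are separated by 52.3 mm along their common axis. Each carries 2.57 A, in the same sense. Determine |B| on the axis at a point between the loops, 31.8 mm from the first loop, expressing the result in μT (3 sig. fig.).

B ≈ 44.4 μT

Each loop contributes B = μ₀IR²/[2(R²+z²)^(3/2)] on the axis, with z measured from that loop.
Loop 1 (z = 0.0318 m): B₁ = 1.93×10⁻⁵ T. Loop 2 (z = 0.0205 m): B₂ = 2.51×10⁻⁵ T.
The fields add: B = B₁ + B₂ = 4.44×10⁻⁵ T.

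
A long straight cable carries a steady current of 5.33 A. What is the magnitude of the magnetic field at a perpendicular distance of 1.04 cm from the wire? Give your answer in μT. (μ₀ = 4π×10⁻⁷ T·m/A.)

B ≈ 102 μT

For an infinitely long straight wire, B = μ₀I/(2πd).
B = (4π×10⁻⁷ × 5.33) / (2π × 0.0104) = 1.02×10⁻⁴ T.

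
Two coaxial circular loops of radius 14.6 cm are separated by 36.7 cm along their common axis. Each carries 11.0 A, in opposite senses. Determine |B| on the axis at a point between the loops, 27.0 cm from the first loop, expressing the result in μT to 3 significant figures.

B ≈ 22.3 μT

Each loop contributes B = μ₀IR²/[2(R²+z²)^(3/2)] on the axis, with z measured from that loop.
Loop 1 (z = 0.27 m): B₁ = 5.09×10⁻⁶ T. Loop 2 (z = 0.097 m): B₂ = 2.74×10⁻⁵ T.
The fields oppose: B = |B₁ − B₂| = 2.23×10⁻⁵ T.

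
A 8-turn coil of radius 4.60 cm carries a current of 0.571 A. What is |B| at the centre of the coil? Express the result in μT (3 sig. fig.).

For an N-turn flat coil, B = Nμ₀I/(2R) with R = 0.046 m.
B = 8 × 7.80×10⁻⁶ T = 6.24×10⁻⁵ T.

B ≈ 62.4 μT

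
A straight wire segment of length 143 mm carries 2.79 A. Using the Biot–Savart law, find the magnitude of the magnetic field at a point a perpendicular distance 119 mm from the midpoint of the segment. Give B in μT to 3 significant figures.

B ≈ 2.41 μT

For a finite straight segment, B = (μ₀I/4πd)(sinθ₁ + sinθ₂), where θ₁, θ₂ are the angles from the perpendicular to each end.
The perpendicular from the point meets the wire at its midpoint, so each end is L/2 = 0.0715 m away along the wire.
sinθ₁ = 0.0715/√(0.0715²+0.119²) = 0.5150; sinθ₂ = 0.0715/√(0.0715²+0.119²) = 0.5150.
B = (4π×10⁻⁷ × 2.79) / (4π × 0.119) × (0.5150 + 0.5150) = 2.41×10⁻⁶ T.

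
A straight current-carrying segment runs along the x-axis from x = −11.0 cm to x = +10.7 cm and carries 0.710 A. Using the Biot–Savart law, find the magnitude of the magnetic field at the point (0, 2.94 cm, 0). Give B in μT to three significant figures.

B ≈ 4.66 μT

For a finite straight segment, B = (μ₀I/4πd)(sinθ₁ + sinθ₂), where θ₁, θ₂ are the angles from the perpendicular to each end.
The perpendicular distance is d = 0.0294 m; the end-offsets along the wire are a = 0.11 m and b = 0.107 m.
sinθ₁ = 0.11/√(0.11²+0.0294²) = 0.9661; sinθ₂ = 0.107/√(0.107²+0.0294²) = 0.9643.
B = (4π×10⁻⁷ × 0.710) / (4π × 0.0294) × (0.9661 + 0.9643) = 4.66×10⁻⁶ T.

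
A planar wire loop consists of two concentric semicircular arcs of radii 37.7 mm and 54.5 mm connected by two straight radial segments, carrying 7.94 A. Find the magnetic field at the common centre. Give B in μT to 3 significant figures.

B ≈ 20.4 μT

The radial connectors point toward the centre, so dl × r̂ = 0 and they contribute nothing.
Each semicircle gives μ₀I/(4R): inner arc 6.62×10⁻⁵ T, outer arc 4.58×10⁻⁵ T.
The two arcs carry current in opposite angular senses, so their fields oppose: B = |6.62×10⁻⁵ − 4.58×10⁻⁵| = 2.04×10⁻⁵ T.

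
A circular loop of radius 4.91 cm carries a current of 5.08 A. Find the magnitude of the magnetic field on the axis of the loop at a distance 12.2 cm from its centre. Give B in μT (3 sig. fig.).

B ≈ 3.38 μT

On the axis of a circular loop, B = μ₀IR² / [2(R²+z²)^(3/2)].
R² + z² = (0.0491)² + (0.122)² = 0.01729 m², and (R²+z²)^(3/2) = 2.27×10⁻³ m³.
B = (4π×10⁻⁷ × 5.08 × 0.002411) / (2 × 2.27×10⁻³) = 3.38×10⁻⁶ T.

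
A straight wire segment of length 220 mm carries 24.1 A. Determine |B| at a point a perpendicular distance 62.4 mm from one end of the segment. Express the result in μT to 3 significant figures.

B ≈ 37.2 μT

For a finite straight segment, B = (μ₀I/4πd)(sinθ₁ + sinθ₂), where θ₁, θ₂ are the angles from the perpendicular to each end.
The perpendicular foot is at one end, so the two end-offsets along the wire are 0 and L = 0.22 m.
sinθ₁ = 0/√(0²+0.0624²) = 0.0000; sinθ₂ = 0.22/√(0.22²+0.0624²) = 0.9621.
B = (4π×10⁻⁷ × 24.1) / (4π × 0.0624) × (0.0000 + 0.9621) = 3.72×10⁻⁵ T.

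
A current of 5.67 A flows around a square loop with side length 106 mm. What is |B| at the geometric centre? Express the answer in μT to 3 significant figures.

B ≈ 60.5 μT

Each side is a finite straight segment at perpendicular distance d = a/(2 tan(π/4)) = 0.053 m from the centre, with end-angles ±π/4.
One side contributes B₁ = (μ₀I/4πd)·2 sin(π/4) = 1.51×10⁻⁵ T.
All 4 sides add in the same direction: B = 4 × 1.51×10⁻⁵ = 6.05×10⁻⁵ T.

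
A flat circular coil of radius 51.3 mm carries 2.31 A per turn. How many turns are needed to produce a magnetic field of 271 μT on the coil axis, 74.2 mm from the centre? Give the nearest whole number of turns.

For an N-turn coil, B = Nμ₀IR²/[2(R²+z²)^(3/2)]. A single turn gives B₁ = 5.20×10⁻⁶ T with R = 0.0513 m, z = 0.0742 m.
N = B/B₁ = 2.71×10⁻⁴ / 5.20×10⁻⁶ = 52.08.

N = 52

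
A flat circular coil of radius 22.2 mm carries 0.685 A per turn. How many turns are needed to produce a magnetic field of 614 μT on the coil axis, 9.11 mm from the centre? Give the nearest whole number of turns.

N = 40

For an N-turn coil, B = Nμ₀IR²/[2(R²+z²)^(3/2)]. A single turn gives B₁ = 1.54×10⁻⁵ T with R = 0.0222 m, z = 0.00911 m.
N = B/B₁ = 6.14×10⁻⁴ / 1.54×10⁻⁵ = 40.00.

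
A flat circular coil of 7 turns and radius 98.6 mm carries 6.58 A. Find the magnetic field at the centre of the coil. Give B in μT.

For an N-turn flat coil, B = Nμ₀I/(2R) with R = 0.0986 m.
B = 7 × 4.19×10⁻⁵ T = 2.94×10⁻⁴ T.

B ≈ 294 μT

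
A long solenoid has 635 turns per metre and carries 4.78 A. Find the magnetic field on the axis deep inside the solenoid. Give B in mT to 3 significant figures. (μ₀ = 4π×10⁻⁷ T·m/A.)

B ≈ 3.81 mT

Inside a long solenoid, B = μ₀nI with n = 635 turns/m.
B = 4π×10⁻⁷ × 635 × 4.78 = 3.81×10⁻³ T.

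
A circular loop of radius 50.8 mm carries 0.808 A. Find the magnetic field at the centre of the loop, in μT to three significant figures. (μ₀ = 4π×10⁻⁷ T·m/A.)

At the centre of a circular loop the Biot–Savart law gives B = μ₀I/(2R).
B = (4π×10⁻⁷ × 0.808) / (2 × 0.0508) = 9.99×10⁻⁶ T.

B ≈ 9.99 μT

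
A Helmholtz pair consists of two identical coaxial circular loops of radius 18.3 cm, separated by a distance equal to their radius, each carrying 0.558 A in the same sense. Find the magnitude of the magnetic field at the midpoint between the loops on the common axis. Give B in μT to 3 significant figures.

Each loop contributes B = μ₀IR²/[2(R²+z²)^(3/2)] on the axis, with z measured from that loop.
Loop 1 (z = 0.0915 m): B₁ = 1.37×10⁻⁶ T. Loop 2 (z = 0.0915 m): B₂ = 1.37×10⁻⁶ T.
The fields add: B = B₁ + B₂ = 2.74×10⁻⁶ T.

B ≈ 2.74 μT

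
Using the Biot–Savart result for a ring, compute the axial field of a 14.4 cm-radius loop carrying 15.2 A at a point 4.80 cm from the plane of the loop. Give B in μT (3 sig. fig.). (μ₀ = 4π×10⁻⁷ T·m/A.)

On the axis of a circular loop, B = μ₀IR² / [2(R²+z²)^(3/2)].
R² + z² = (0.144)² + (0.048)² = 0.02304 m², and (R²+z²)^(3/2) = 3.50×10⁻³ m³.
B = (4π×10⁻⁷ × 15.2 × 0.02074) / (2 × 3.50×10⁻³) = 5.66×10⁻⁵ T.

B ≈ 56.6 μT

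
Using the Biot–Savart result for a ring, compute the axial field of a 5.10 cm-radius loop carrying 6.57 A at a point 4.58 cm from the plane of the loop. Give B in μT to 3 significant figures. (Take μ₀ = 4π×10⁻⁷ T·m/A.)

On the axis of a circular loop, B = μ₀IR² / [2(R²+z²)^(3/2)].
R² + z² = (0.051)² + (0.0458)² = 0.004699 m², and (R²+z²)^(3/2) = 3.22×10⁻⁴ m³.
B = (4π×10⁻⁷ × 6.57 × 0.002601) / (2 × 3.22×10⁻⁴) = 3.33×10⁻⁵ T.

B ≈ 33.3 μT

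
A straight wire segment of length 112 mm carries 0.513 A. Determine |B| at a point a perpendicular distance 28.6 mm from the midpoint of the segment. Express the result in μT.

B ≈ 3.19 μT

For a finite straight segment, B = (μ₀I/4πd)(sinθ₁ + sinθ₂), where θ₁, θ₂ are the angles from the perpendicular to each end.
The perpendicular from the point meets the wire at its midpoint, so each end is L/2 = 0.056 m away along the wire.
sinθ₁ = 0.056/√(0.056²+0.0286²) = 0.8906; sinθ₂ = 0.056/√(0.056²+0.0286²) = 0.8906.
B = (4π×10⁻⁷ × 0.513) / (4π × 0.0286) × (0.8906 + 0.8906) = 3.19×10⁻⁶ T.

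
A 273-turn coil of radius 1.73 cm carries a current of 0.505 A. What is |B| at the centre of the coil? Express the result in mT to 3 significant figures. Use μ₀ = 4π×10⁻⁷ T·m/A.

For an N-turn flat coil, B = Nμ₀I/(2R) with R = 0.0173 m.
B = 273 × 1.83×10⁻⁵ T = 5.01×10⁻³ T.

B ≈ 5.01 mT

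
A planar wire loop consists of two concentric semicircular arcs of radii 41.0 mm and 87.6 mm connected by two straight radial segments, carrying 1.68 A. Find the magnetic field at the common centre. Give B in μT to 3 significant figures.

B ≈ 6.85 μT

The radial connectors point toward the centre, so dl × r̂ = 0 and they contribute nothing.
Each semicircle gives μ₀I/(4R): inner arc 1.29×10⁻⁵ T, outer arc 6.02×10⁻⁶ T.
The two arcs carry current in opposite angular senses, so their fields oppose: B = |1.29×10⁻⁵ − 6.02×10⁻⁶| = 6.85×10⁻⁶ T.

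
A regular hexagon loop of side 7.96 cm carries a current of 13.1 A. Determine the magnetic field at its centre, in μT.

B ≈ 114 μT

Each side is a finite straight segment at perpendicular distance d = a/(2 tan(π/6)) = 0.06894 m from the centre, with end-angles ±π/6.
One side contributes B₁ = (μ₀I/4πd)·2 sin(π/6) = 1.90×10⁻⁵ T.
All 6 sides add in the same direction: B = 6 × 1.90×10⁻⁵ = 1.14×10⁻⁴ T.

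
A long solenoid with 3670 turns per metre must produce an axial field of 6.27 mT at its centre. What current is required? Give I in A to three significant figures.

I ≈ 1.36 A

Inside a long solenoid B = μ₀nI with n = 3670 m⁻¹, so I = B/(μ₀n).
I = 6.27×10⁻³ / (4π×10⁻⁷ × 3670) = 1.36 A.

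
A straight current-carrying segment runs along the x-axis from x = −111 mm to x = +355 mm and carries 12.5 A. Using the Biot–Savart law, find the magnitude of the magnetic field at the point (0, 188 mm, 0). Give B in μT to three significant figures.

For a finite straight segment, B = (μ₀I/4πd)(sinθ₁ + sinθ₂), where θ₁, θ₂ are the angles from the perpendicular to each end.
The perpendicular distance is d = 0.188 m; the end-offsets along the wire are a = 0.111 m and b = 0.355 m.
sinθ₁ = 0.111/√(0.111²+0.188²) = 0.5084; sinθ₂ = 0.355/√(0.355²+0.188²) = 0.8837.
B = (4π×10⁻⁷ × 12.5) / (4π × 0.188) × (0.5084 + 0.8837) = 9.26×10⁻⁶ T.

B ≈ 9.26 μT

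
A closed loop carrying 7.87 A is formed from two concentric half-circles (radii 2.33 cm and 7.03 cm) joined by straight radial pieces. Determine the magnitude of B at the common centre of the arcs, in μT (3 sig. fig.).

B ≈ 70.9 μT

The radial connectors point toward the centre, so dl × r̂ = 0 and they contribute nothing.
Each semicircle gives μ₀I/(4R): inner arc 1.06×10⁻⁴ T, outer arc 3.52×10⁻⁵ T.
The two arcs carry current in opposite angular senses, so their fields oppose: B = |1.06×10⁻⁴ − 3.52×10⁻⁵| = 7.09×10⁻⁵ T.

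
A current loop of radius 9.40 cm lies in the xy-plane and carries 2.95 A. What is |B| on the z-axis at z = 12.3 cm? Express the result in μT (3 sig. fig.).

B ≈ 4.41 μT

On the axis of a circular loop, B = μ₀IR² / [2(R²+z²)^(3/2)].
R² + z² = (0.094)² + (0.123)² = 0.02397 m², and (R²+z²)^(3/2) = 3.71×10⁻³ m³.
B = (4π×10⁻⁷ × 2.95 × 0.008836) / (2 × 3.71×10⁻³) = 4.41×10⁻⁶ T.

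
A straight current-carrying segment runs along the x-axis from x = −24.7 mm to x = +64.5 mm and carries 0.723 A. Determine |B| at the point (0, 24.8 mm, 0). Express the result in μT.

B ≈ 4.78 μT

For a finite straight segment, B = (μ₀I/4πd)(sinθ₁ + sinθ₂), where θ₁, θ₂ are the angles from the perpendicular to each end.
The perpendicular distance is d = 0.0248 m; the end-offsets along the wire are a = 0.0247 m and b = 0.0645 m.
sinθ₁ = 0.0247/√(0.0247²+0.0248²) = 0.7057; sinθ₂ = 0.0645/√(0.0645²+0.0248²) = 0.9334.
B = (4π×10⁻⁷ × 0.723) / (4π × 0.0248) × (0.7057 + 0.9334) = 4.78×10⁻⁶ T.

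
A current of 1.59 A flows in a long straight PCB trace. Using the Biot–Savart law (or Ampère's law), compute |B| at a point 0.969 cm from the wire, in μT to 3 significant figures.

B ≈ 32.8 μT

For an infinitely long straight wire, B = μ₀I/(2πd).
B = (4π×10⁻⁷ × 1.59) / (2π × 0.00969) = 3.28×10⁻⁵ T.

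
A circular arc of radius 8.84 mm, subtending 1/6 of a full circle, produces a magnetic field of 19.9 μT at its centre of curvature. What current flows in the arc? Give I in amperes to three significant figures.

I ≈ 1.68 A

For a circular arc, B = μ₀Iφ/(4πR) with φ in radians; here φ = 1.047 rad.
So I = 4πRB/(μ₀φ) = 4π × 0.00884 × 1.99×10⁻⁵ / (4π×10⁻⁷ × 1.047) = 1.68 A.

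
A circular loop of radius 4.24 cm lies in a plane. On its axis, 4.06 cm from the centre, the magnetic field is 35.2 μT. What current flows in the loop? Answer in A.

On the axis of a loop, B = μ₀IR²/[2(R²+z²)^(3/2)], so I = 2B(R²+z²)^(3/2)/(μ₀R²).
R² + z² = 0.001798 + 0.001648 = 0.003446 m²; raised to 3/2 gives 2.02×10⁻⁴ m³.
I = 2 × 3.52×10⁻⁵ × 2.02×10⁻⁴ / (1.26×10⁻⁶ × 0.001798) = 6.30 A.

I ≈ 6.30 A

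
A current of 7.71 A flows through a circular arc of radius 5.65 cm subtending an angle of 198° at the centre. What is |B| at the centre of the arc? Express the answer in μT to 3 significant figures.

B ≈ 47.2 μT

The Biot–Savart field of a circular arc at its centre is B = μ₀Iφ/(4πR), with φ = 3.456 rad.
B = (4π×10⁻⁷ × 7.71 × 3.456) / (4π × 0.0565) = 4.72×10⁻⁵ T.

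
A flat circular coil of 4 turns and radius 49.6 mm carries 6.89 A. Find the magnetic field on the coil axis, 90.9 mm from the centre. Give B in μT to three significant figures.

B ≈ 38.4 μT

For an N-turn flat coil, B = Nμ₀IR²/[2(R²+z²)^(3/2)] with R = 0.0496 m, z = 0.0909 m.
B = 4 × 9.59×10⁻⁶ T = 3.84×10⁻⁵ T.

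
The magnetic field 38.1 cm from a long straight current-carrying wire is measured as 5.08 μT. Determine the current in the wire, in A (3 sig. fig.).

For a long straight wire B = μ₀I/(2πd), so I = 2πdB/μ₀.
I = 2π × 0.381 × 5.08×10⁻⁶ / (4π×10⁻⁷) = 9.68 A.

I ≈ 9.68 A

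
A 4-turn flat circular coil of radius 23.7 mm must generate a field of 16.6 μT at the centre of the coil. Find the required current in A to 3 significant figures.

I ≈ 0.157 A

For an N-turn coil, B = Nμ₀I/(2R) with R = 0.0237 m, so I = 2RB/(Nμ₀) = 2 × 0.0237 × 1.66×10⁻⁵ / (4 × 4π×10⁻⁷) = 0.157 A.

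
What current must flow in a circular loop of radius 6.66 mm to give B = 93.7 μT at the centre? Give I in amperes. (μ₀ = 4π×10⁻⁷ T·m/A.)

I ≈ 0.993 A

At the centre of a circular loop B = μ₀I/(2R), so I = 2RB/μ₀.
With R = 0.00666 m, I = 2 × 0.00666 × 9.37×10⁻⁵ / (4π×10⁻⁷) = 0.993 A.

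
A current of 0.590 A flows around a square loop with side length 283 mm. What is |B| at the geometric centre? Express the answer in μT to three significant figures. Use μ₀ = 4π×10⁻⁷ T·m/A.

B ≈ 2.36 μT

Each side is a finite straight segment at perpendicular distance d = a/(2 tan(π/4)) = 0.1415 m from the centre, with end-angles ±π/4.
One side contributes B₁ = (μ₀I/4πd)·2 sin(π/4) = 5.90×10⁻⁷ T.
All 4 sides add in the same direction: B = 4 × 5.90×10⁻⁷ = 2.36×10⁻⁶ T.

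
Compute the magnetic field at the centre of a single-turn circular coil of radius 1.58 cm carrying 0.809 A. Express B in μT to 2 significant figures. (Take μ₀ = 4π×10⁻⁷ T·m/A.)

B ≈ 32 μT

At the centre of a circular loop the Biot–Savart law gives B = μ₀I/(2R).
B = (4π×10⁻⁷ × 0.809) / (2 × 0.0158) = 3.22×10⁻⁵ T.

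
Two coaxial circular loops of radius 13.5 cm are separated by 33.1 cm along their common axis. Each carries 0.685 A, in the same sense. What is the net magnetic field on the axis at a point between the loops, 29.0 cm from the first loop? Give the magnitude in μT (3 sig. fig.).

B ≈ 3.03 μT

Each loop contributes B = μ₀IR²/[2(R²+z²)^(3/2)] on the axis, with z measured from that loop.
Loop 1 (z = 0.29 m): B₁ = 2.40×10⁻⁷ T. Loop 2 (z = 0.041 m): B₂ = 2.79×10⁻⁶ T.
The fields add: B = B₁ + B₂ = 3.03×10⁻⁶ T.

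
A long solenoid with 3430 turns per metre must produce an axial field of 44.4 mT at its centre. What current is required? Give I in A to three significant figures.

I ≈ 10.3 A

Inside a long solenoid B = μ₀nI with n = 3430 m⁻¹, so I = B/(μ₀n).
I = 4.44×10⁻² / (4π×10⁻⁷ × 3430) = 10.3 A.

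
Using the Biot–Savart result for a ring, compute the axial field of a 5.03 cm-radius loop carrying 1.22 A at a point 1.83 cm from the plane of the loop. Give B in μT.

On the axis of a circular loop, B = μ₀IR² / [2(R²+z²)^(3/2)].
R² + z² = (0.0503)² + (0.0183)² = 0.002865 m², and (R²+z²)^(3/2) = 1.53×10⁻⁴ m³.
B = (4π×10⁻⁷ × 1.22 × 0.00253) / (2 × 1.53×10⁻⁴) = 1.26×10⁻⁵ T.

B ≈ 12.6 μT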